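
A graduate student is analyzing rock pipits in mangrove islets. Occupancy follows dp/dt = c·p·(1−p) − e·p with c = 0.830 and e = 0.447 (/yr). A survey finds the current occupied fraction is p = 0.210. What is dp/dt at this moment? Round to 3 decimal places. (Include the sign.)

Colonization term: c·p·(1−p) = 0.830×0.210×0.7900 = 0.13770.
Extinction term: e·p = 0.09387.
dp/dt = 0.13770 − 0.09387 = 0.04383.

0.044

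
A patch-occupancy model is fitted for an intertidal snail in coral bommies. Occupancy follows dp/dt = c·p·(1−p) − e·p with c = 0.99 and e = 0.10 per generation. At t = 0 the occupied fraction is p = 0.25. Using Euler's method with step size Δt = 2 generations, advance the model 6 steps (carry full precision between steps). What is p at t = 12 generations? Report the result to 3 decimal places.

Update rule: p ← p + [c·p·(1−p) − e·p]·Δt with Δt = 2.
p: 0.25000 → 0.57125  (Δp = +0.32125)
p: 0.57125 → 0.94195  (Δp = +0.37070)
p: 0.94195 → 0.86183  (Δp = -0.08012)
p: 0.86183 → 0.92524  (Δp = +0.06341)
p: 0.92524 → 0.87715  (Δp = -0.04809)
p: 0.87715 → 0.91508  (Δp = +0.03793)

0.915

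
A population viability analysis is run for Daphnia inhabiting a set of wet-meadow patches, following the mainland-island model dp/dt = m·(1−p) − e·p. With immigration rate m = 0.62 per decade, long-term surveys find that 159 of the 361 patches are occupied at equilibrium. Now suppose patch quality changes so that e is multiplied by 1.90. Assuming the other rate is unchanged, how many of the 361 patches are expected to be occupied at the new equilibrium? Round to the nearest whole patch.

106

Observed p* = 159/361 = 0.44044.
Balance m(1−p*) = e·p* gives e = m(1−p*)/p* = 0.62×0.55956/0.44044 = 0.78768.
New p* = m/(m+e) = 0.62000/(0.62000+1.49659) = 0.29292.
Expected occupied = 361 × 0.29292 = 105.74 ≈ 106.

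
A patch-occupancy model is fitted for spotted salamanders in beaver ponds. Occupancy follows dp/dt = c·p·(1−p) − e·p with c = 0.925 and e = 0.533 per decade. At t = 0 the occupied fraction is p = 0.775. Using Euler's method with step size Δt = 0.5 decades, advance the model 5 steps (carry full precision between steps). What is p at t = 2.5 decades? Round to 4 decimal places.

Update rule: p ← p + [c·p·(1−p) − e·p]·Δt with Δt = 0.5.
p: 0.77500 → 0.64911  (Δp = -0.12589)
p: 0.64911 → 0.58146  (Δp = -0.06765)
p: 0.58146 → 0.53906  (Δp = -0.04240)
p: 0.53906 → 0.51032  (Δp = -0.02874)
p: 0.51032 → 0.48990  (Δp = -0.02042)

0.4899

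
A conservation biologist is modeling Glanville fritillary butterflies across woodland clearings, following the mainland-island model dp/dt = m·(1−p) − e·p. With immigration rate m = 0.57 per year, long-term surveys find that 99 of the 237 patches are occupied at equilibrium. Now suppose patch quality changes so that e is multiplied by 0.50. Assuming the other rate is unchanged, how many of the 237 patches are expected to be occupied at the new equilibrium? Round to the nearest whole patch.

140

Observed p* = 99/237 = 0.41772.
Balance m(1−p*) = e·p* gives e = m(1−p*)/p* = 0.57×0.58228/0.41772 = 0.79455.
New p* = m/(m+e) = 0.57000/(0.57000+0.39727) = 0.58929.
Expected occupied = 237 × 0.58929 = 139.66 ≈ 140.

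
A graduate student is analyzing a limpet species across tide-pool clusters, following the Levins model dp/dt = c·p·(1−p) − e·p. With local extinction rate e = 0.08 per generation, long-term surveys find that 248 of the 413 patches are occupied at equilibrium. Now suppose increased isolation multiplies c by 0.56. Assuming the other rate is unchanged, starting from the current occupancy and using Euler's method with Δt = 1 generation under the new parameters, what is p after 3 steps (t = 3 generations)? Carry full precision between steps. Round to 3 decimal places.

Observed p* = 248/413 = 0.60048.
Balance c(1−p*) = e gives c = e/(1 − 0.60048) = 0.08/0.39952 = 0.20024.
Starting from p₀ = 0.60048; update p ← p + (dp/dt)·Δt with the new parameters.
step 1: Δp = -0.02114, p = 0.57935
step 2: Δp = -0.01902, p = 0.56033
step 3: Δp = -0.01720, p = 0.54313

0.543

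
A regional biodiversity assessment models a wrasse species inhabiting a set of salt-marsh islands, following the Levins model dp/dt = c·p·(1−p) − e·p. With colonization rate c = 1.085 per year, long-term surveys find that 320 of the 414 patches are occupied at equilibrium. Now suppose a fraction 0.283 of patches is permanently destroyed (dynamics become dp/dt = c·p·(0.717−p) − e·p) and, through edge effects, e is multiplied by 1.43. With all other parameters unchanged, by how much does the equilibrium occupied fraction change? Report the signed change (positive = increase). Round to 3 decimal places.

Observed p* = 320/414 = 0.77295.
Balance c(1−p*) = e gives e = 1.085×(1 − 0.77295) = 0.24635.
New p* = 0.717 − e/c = 0.717 − 0.35228/1.08500 = 0.39232.
Δp* = 0.39232 − 0.77295 = -0.38063.

-0.381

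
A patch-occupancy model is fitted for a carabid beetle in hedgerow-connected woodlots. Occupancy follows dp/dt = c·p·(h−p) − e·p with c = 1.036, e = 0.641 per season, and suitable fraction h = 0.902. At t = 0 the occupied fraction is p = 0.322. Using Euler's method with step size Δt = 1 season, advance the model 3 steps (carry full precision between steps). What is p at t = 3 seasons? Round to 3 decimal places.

Update rule: p ← p + [c·p·(h−p) − e·p]·Δt with Δt = 1.
t = 1: p = 0.32200 + (-0.01292) = 0.30908
t = 2: p = 0.30908 + (-0.00826) = 0.30082
t = 3: p = 0.30082 + (-0.00547) = 0.29535

0.295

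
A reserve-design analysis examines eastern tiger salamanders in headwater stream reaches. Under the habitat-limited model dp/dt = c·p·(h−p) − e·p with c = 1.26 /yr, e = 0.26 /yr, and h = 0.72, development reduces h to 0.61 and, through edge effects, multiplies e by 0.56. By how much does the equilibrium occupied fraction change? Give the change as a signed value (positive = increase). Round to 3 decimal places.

-0.019

Before: p* = h − e/c = 0.72 − 0.26/1.26 = 0.72 − 0.2063 = 0.5137.
After: c = 1.26, e = 0.1456, h = 0.61; p* = 0.61 − 0.1456/1.26 = 0.4944.
Δp* = 0.4944 − 0.5137 = -0.0192.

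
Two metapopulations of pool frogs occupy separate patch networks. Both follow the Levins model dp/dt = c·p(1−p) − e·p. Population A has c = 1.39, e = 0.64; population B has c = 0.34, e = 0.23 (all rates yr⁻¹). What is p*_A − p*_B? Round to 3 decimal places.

A: p*_A = 1 − 0.64/1.39 = 0.5396.
B: p*_B = 1 − 0.23/0.34 = 0.3235.
p*_A − p*_B = 0.5396 − 0.3235 = 0.2160.

0.216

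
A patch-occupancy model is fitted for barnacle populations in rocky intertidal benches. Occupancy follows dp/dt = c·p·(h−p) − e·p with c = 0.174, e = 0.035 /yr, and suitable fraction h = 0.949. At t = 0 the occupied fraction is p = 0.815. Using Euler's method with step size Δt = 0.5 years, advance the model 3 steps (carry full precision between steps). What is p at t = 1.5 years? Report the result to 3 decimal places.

0.802

Update rule: p ← p + [c·p·(h−p) − e·p]·Δt with Δt = 0.5.
p: 0.81500 → 0.81024  (Δp = -0.00476)
p: 0.81024 → 0.80584  (Δp = -0.00440)
p: 0.80584 → 0.80178  (Δp = -0.00407)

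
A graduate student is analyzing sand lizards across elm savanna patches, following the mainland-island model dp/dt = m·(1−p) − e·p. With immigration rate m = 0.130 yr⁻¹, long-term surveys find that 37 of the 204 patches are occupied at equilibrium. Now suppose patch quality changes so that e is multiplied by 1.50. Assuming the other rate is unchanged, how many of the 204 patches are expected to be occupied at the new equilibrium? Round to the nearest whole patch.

26

Observed p* = 37/204 = 0.18137.
Balance m(1−p*) = e·p* gives e = m(1−p*)/p* = 0.130×0.81863/0.18137 = 0.58677.
New p* = m/(m+e) = 0.13000/(0.13000+0.88016) = 0.12869.
Expected occupied = 204 × 0.12869 = 26.25 ≈ 26.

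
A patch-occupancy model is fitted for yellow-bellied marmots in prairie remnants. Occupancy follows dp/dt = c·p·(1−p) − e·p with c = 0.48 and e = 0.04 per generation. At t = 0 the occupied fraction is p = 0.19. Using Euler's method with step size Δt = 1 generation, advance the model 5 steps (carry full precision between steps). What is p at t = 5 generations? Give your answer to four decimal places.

0.6301

Update rule: p ← p + [c·p·(1−p) − e·p]·Δt with Δt = 1.
p: 0.19000 → 0.25627  (Δp = +0.06627)
p: 0.25627 → 0.33751  (Δp = +0.08124)
p: 0.33751 → 0.43133  (Δp = +0.09383)
p: 0.43133 → 0.53182  (Δp = +0.10048)
p: 0.53182 → 0.63006  (Δp = +0.09824)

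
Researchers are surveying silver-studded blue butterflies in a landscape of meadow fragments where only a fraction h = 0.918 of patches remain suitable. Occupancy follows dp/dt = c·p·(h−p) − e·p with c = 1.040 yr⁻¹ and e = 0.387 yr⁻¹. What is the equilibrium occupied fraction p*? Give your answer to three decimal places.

0.546

Setting dp/dt = 0 and dividing by p* gives c·(h−p*) = e.
So p* = h − e/c = 0.918 − 0.387/1.040 = 0.918 − 0.3721 = 0.5459.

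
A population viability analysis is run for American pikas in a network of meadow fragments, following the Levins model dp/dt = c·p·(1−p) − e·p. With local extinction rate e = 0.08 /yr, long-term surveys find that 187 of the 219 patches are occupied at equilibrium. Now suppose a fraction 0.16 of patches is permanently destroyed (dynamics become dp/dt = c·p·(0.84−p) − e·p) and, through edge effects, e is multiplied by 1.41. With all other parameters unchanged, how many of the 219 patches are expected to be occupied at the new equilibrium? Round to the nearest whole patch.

Observed p* = 187/219 = 0.85388.
Balance c(1−p*) = e gives c = e/(1 − 0.85388) = 0.08/0.14612 = 0.54750.
New p* = 0.84 − e/c = 0.84 − 0.11280/0.54750 = 0.63397.
Expected occupied = 219 × 0.63397 = 138.84 ≈ 139.

139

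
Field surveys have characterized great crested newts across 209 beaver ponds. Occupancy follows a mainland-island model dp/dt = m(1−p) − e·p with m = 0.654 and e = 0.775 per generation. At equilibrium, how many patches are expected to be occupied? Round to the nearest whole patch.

96

p* = m/(m+e) = 0.654/1.4290 = 0.4577.
Expected occupied patches = N × p* = 209 × 0.4577 = 95.65 ≈ 96.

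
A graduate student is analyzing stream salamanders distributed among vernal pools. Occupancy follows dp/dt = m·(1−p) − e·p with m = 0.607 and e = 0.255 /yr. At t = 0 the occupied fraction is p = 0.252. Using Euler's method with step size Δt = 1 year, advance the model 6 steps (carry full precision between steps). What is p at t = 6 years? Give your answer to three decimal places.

0.704

Update rule: p ← p + [m·(1−p) − e·p]·Δt with Δt = 1.
  1  |  dp/dt·Δt = +0.389776  |  p_1 = 0.641776
  2  |  dp/dt·Δt = +0.053789  |  p_2 = 0.695565
  3  |  dp/dt·Δt = +0.007423  |  p_3 = 0.702988
  4  |  dp/dt·Δt = +0.001024  |  p_4 = 0.704012
  5  |  dp/dt·Δt = +0.000141  |  p_5 = 0.704154
  6  |  dp/dt·Δt = +0.000020  |  p_6 = 0.704173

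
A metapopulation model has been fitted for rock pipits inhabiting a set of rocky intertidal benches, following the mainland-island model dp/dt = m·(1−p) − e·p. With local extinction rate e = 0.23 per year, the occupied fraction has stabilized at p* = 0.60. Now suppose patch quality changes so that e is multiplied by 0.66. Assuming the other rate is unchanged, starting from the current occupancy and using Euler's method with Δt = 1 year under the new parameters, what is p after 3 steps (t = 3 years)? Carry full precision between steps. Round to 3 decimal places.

0.682

Balance m(1−p*) = e·p* gives m = e·p*/(1−p*) = 0.23×0.60000/0.40000 = 0.34500.
Starting from p₀ = 0.60000; update p ← p + (dp/dt)·Δt with the new parameters.
t = 1: p = 0.60000 + (+0.04692) = 0.64692
t = 2: p = 0.64692 + (+0.02361) = 0.67053
t = 3: p = 0.67053 + (+0.01188) = 0.68241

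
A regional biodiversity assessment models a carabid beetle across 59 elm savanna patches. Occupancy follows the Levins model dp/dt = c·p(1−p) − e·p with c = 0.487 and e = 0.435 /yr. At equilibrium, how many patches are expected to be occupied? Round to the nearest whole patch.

6

p* = 1 − e/c = 1 − 0.435/0.487 = 0.1068.
Expected occupied patches = N × p* = 59 × 0.1068 = 6.30 ≈ 6.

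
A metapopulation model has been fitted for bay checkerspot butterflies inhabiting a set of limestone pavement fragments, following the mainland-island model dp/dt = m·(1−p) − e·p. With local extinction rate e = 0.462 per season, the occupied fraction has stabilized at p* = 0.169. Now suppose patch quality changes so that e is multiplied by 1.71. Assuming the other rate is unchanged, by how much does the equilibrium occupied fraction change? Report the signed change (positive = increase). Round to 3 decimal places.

Balance m(1−p*) = e·p* gives m = e·p*/(1−p*) = 0.462×0.16900/0.83100 = 0.09396.
New p* = m/(m+e) = 0.09396/(0.09396+0.79002) = 0.10629.
Δp* = 0.10629 − 0.16900 = -0.06271.

-0.063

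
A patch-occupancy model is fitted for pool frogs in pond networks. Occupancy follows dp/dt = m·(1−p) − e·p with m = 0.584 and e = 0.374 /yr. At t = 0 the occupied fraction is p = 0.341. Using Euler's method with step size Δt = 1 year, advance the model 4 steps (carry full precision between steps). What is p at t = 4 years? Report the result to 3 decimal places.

0.610

Update rule: p ← p + [m·(1−p) − e·p]·Δt with Δt = 1.
  1  |  dp/dt·Δt = +0.257322  |  p_1 = 0.598322
  2  |  dp/dt·Δt = +0.010808  |  p_2 = 0.609130
  3  |  dp/dt·Δt = +0.000454  |  p_3 = 0.609583
  4  |  dp/dt·Δt = +0.000019  |  p_4 = 0.609603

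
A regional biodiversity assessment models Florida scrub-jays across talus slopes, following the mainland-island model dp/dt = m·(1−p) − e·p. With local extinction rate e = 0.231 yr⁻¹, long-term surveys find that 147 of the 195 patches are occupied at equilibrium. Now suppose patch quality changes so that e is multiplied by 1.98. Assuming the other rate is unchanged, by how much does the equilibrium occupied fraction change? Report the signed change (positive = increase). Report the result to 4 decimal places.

-0.1465

Observed p* = 147/195 = 0.75385.
Balance m(1−p*) = e·p* gives m = e·p*/(1−p*) = 0.231×0.75385/0.24615 = 0.70745.
New p* = m/(m+e) = 0.70745/(0.70745+0.45738) = 0.60734.
Δp* = 0.60734 − 0.75385 = -0.14651.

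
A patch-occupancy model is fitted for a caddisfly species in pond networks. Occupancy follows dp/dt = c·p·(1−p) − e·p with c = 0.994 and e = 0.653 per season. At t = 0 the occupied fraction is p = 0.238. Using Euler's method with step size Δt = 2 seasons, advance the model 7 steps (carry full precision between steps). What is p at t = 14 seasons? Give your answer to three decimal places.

0.343

Update rule: p ← p + [c·p·(1−p) − e·p]·Δt with Δt = 2.
  1  |  dp/dt·Δt = +0.049708  |  p_1 = 0.287708
  2  |  dp/dt·Δt = +0.031659  |  p_2 = 0.319366
  3  |  dp/dt·Δt = +0.015042  |  p_3 = 0.334408
  4  |  dp/dt·Δt = +0.005751  |  p_4 = 0.340159
  5  |  dp/dt·Δt = +0.001961  |  p_5 = 0.342120
  6  |  dp/dt·Δt = +0.000638  |  p_6 = 0.342758
  7  |  dp/dt·Δt = +0.000205  |  p_7 = 0.342963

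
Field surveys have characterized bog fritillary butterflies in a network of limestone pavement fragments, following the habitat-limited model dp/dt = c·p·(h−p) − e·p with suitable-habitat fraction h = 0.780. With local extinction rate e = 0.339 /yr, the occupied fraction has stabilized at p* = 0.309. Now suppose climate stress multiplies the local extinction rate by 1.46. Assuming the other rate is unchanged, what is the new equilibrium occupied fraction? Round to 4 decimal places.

Balance c(h−p*) = e gives c = e/(0.78 − 0.30900) = 0.339/0.47100 = 0.71975.
New p* = 0.78 − e/c = 0.78 − 0.49494/0.71975 = 0.09234.

0.0923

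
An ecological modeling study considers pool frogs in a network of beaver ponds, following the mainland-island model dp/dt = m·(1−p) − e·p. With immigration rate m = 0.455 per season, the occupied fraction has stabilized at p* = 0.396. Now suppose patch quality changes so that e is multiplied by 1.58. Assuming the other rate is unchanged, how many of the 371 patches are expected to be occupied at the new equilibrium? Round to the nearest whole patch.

109

Balance m(1−p*) = e·p* gives e = m(1−p*)/p* = 0.455×0.60400/0.39600 = 0.69399.
New p* = m/(m+e) = 0.45500/(0.45500+1.09650) = 0.29326.
Expected occupied = 371 × 0.29326 = 108.80 ≈ 109.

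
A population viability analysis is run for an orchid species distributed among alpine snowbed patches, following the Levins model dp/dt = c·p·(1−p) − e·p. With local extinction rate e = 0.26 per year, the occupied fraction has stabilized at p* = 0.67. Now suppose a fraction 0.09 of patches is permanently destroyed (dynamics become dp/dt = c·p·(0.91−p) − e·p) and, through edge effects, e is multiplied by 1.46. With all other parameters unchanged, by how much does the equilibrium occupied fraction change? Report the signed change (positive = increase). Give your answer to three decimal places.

Balance c(1−p*) = e gives c = e/(1 − 0.67000) = 0.26/0.33000 = 0.78788.
New p* = 0.91 − e/c = 0.91 − 0.37960/0.78788 = 0.42820.
Δp* = 0.42820 − 0.67000 = -0.24180.

-0.242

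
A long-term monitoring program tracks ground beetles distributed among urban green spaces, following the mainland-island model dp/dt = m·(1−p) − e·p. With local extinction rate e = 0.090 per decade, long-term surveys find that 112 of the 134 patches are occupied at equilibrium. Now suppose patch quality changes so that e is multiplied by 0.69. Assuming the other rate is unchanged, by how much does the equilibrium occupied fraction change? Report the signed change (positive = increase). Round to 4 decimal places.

Observed p* = 112/134 = 0.83582.
Balance m(1−p*) = e·p* gives m = e·p*/(1−p*) = 0.090×0.83582/0.16418 = 0.45818.
New p* = m/(m+e) = 0.45818/(0.45818+0.06210) = 0.88064.
Δp* = 0.88064 − 0.83582 = +0.04482.

0.0448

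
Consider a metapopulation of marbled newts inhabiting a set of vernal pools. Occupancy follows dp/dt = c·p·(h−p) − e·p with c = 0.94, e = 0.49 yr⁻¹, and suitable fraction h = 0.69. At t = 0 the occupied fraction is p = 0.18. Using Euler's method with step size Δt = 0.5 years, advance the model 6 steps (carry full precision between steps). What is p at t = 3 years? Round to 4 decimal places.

0.1754

Update rule: p ← p + [c·p·(h−p) − e·p]·Δt with Δt = 0.5.
step 1: Δp = -0.00095, p = 0.17905
step 2: Δp = -0.00087, p = 0.17818
step 3: Δp = -0.00079, p = 0.17739
step 4: Δp = -0.00072, p = 0.17666
step 5: Δp = -0.00066, p = 0.17600
step 6: Δp = -0.00060, p = 0.17540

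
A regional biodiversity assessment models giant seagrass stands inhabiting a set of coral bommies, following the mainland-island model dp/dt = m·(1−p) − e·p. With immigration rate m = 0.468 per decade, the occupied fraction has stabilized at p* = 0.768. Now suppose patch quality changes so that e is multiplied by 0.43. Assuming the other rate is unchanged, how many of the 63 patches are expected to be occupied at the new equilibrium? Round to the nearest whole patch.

Balance m(1−p*) = e·p* gives e = m(1−p*)/p* = 0.468×0.23200/0.76800 = 0.14137.
New p* = m/(m+e) = 0.46800/(0.46800+0.06079) = 0.88504.
Expected occupied = 63 × 0.88504 = 55.76 ≈ 56.

56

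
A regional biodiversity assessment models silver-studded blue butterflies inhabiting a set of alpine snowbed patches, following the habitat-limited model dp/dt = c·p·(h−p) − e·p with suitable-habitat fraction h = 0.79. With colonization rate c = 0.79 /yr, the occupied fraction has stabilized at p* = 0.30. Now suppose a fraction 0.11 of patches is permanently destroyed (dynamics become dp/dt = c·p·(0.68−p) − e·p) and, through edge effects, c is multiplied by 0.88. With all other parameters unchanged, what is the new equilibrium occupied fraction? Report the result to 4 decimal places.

0.1232

Balance c(h−p*) = e gives e = 0.79×(0.79 − 0.30000) = 0.38710.
New p* = 0.68 − e/c = 0.68 − 0.38710/0.69520 = 0.12318.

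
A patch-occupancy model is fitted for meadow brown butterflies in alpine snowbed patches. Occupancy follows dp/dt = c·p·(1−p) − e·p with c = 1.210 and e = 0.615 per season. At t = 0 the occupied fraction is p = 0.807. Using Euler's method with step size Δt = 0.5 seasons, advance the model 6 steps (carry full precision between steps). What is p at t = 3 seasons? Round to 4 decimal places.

0.5111

Update rule: p ← p + [c·p·(1−p) − e·p]·Δt with Δt = 0.5.
t = 0.5: p = 0.80700 + (-0.15392) = 0.65308
t = 1: p = 0.65308 + (-0.06375) = 0.58933
t = 1.5: p = 0.58933 + (-0.03480) = 0.55453
t = 2: p = 0.55453 + (-0.02107) = 0.53346
t = 2.5: p = 0.53346 + (-0.01347) = 0.52000
t = 3: p = 0.52000 + (-0.00889) = 0.51111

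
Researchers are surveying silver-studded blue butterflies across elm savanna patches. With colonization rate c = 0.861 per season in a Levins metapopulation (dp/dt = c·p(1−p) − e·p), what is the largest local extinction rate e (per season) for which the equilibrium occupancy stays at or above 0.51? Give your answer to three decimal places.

0.422

1 − e/c ≥ 0.51 ⇒ e ≤ c(1 − 0.51) = 0.861 × 0.4900.
e_max = 0.4219.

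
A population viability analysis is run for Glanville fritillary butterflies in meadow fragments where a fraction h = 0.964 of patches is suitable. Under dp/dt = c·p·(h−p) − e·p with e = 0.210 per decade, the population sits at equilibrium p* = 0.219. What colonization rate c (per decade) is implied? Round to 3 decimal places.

0.282

At equilibrium c(h−p*) = e, so c = e/(h−p*).
c = 0.210/(0.964 − 0.219) = 0.210/0.7450 = 0.2819.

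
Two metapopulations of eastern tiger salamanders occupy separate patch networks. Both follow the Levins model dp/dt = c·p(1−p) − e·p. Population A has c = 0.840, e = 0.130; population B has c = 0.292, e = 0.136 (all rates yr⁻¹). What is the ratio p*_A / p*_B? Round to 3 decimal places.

1.582

A: p*_A = 1 − 0.130/0.840 = 0.8452.
B: p*_B = 1 − 0.136/0.292 = 0.5342.
p*_A / p*_B = 0.8452/0.5342 = 1.5821.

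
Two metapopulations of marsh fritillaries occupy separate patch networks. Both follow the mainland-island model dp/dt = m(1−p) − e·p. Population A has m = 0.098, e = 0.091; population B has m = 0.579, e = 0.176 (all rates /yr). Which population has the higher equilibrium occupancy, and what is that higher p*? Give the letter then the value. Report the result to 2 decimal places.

B, 0.77

A: p*_A = m/(m+e) = 0.098/0.1890 = 0.5185.
B: p*_B = 0.579/0.7550 = 0.7669.
B is higher at 0.7669.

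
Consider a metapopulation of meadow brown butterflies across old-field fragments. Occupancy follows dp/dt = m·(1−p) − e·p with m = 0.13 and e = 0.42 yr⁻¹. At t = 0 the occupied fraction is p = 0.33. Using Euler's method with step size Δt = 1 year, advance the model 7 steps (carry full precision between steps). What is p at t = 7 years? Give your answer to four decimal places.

Update rule: p ← p + [m·(1−p) − e·p]·Δt with Δt = 1.
p: 0.33000 → 0.27850  (Δp = -0.05150)
p: 0.27850 → 0.25533  (Δp = -0.02318)
p: 0.25533 → 0.24490  (Δp = -0.01043)
p: 0.24490 → 0.24020  (Δp = -0.00469)
p: 0.24020 → 0.23809  (Δp = -0.00211)
p: 0.23809 → 0.23714  (Δp = -0.00095)
p: 0.23714 → 0.23671  (Δp = -0.00043)

0.2367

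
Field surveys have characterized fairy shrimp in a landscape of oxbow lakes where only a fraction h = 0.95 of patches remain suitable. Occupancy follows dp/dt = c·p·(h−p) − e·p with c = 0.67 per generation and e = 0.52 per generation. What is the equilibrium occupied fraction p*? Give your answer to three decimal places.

0.174

Setting dp/dt = 0 and dividing by p* gives c·(h−p*) = e.
So p* = h − e/c = 0.95 − 0.52/0.67 = 0.95 − 0.7761 = 0.1739.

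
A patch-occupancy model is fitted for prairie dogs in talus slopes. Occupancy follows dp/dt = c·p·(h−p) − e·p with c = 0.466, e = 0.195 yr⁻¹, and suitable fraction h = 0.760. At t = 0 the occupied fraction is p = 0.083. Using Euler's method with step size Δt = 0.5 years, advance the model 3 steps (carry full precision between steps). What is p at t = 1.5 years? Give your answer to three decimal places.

0.099

Update rule: p ← p + [c·p·(h−p) − e·p]·Δt with Δt = 0.5.
t = 0.5: p = 0.08300 + (+0.00500) = 0.08800
t = 1: p = 0.08800 + (+0.00520) = 0.09320
t = 1.5: p = 0.09320 + (+0.00539) = 0.09859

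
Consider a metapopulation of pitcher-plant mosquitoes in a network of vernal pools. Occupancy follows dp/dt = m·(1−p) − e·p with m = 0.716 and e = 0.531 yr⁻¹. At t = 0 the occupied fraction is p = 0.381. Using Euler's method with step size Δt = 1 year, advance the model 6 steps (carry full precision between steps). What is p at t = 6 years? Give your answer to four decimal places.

Update rule: p ← p + [m·(1−p) − e·p]·Δt with Δt = 1.
step 1: Δp = +0.24089, p = 0.62189
step 2: Δp = -0.05950, p = 0.56239
step 3: Δp = +0.01470, p = 0.57709
step 4: Δp = -0.00363, p = 0.57346
step 5: Δp = +0.00090, p = 0.57436
step 6: Δp = -0.00022, p = 0.57413

0.5741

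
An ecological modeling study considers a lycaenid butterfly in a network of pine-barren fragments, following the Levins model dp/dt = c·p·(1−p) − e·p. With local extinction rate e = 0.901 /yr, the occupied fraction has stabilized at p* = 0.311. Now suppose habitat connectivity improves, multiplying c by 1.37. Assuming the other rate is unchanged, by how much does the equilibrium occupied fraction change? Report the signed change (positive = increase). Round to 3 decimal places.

Balance c(1−p*) = e gives c = e/(1 − 0.31100) = 0.901/0.68900 = 1.30769.
New p* = 1 − e/c = 1 − 0.90100/1.79154 = 0.49708.
Δp* = 0.49708 − 0.31100 = +0.18608.

0.186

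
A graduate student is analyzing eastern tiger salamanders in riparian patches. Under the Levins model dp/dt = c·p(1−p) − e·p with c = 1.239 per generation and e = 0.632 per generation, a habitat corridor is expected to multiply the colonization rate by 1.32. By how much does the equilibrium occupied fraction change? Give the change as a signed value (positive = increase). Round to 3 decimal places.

Before: p* = 1 − 0.632/1.239 = 0.4899.
After the change, c = 1.63548, e = 0.632, so p* = 1 − 0.632/1.63548 = 0.6136.
Δp* = 0.6136 − 0.4899 = +0.1237.

0.124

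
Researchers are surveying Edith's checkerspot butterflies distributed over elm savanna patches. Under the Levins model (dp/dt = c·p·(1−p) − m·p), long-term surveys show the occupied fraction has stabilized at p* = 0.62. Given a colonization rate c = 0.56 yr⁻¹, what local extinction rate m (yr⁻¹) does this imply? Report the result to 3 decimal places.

0.213

At equilibrium c(1−p*) = m.
m = 0.56 × (1 − 0.62) = 0.56 × 0.3800 = 0.2128.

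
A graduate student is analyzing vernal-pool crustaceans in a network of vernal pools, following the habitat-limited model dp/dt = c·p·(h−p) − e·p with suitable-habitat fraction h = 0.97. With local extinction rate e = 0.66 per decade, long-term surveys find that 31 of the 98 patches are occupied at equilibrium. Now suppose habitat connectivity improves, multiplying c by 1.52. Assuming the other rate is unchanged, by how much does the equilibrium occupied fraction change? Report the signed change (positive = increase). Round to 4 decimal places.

0.2236

Observed p* = 31/98 = 0.31633.
Balance c(h−p*) = e gives c = e/(0.97 − 0.31633) = 0.66/0.65367 = 1.00968.
New p* = 0.97 − e/c = 0.97 − 0.66000/1.53471 = 0.53995.
Δp* = 0.53995 − 0.31633 = +0.22362.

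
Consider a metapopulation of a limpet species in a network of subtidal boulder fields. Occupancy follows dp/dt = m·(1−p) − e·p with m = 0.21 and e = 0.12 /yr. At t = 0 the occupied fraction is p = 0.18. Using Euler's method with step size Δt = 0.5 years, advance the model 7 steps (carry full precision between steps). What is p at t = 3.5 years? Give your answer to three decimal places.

Update rule: p ← p + [m·(1−p) − e·p]·Δt with Δt = 0.5.
t = 0.5: p = 0.18000 + (+0.07530) = 0.25530
t = 1: p = 0.25530 + (+0.06288) = 0.31818
t = 1.5: p = 0.31818 + (+0.05250) = 0.37068
t = 2: p = 0.37068 + (+0.04384) = 0.41451
t = 2.5: p = 0.41451 + (+0.03661) = 0.45112
t = 3: p = 0.45112 + (+0.03057) = 0.48169
t = 3.5: p = 0.48169 + (+0.02552) = 0.50721

0.507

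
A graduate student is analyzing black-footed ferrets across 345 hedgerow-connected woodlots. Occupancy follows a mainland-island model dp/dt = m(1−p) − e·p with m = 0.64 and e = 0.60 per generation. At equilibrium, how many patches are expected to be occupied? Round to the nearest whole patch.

178

p* = m/(m+e) = 0.64/1.2400 = 0.5161.
Expected occupied patches = N × p* = 345 × 0.5161 = 178.06 ≈ 178.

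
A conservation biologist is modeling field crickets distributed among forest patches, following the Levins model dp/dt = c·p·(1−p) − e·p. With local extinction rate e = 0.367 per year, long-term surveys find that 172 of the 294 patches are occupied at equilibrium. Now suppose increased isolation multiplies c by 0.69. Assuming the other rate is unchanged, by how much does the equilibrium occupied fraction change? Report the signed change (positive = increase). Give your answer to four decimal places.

Observed p* = 172/294 = 0.58503.
Balance c(1−p*) = e gives c = e/(1 − 0.58503) = 0.367/0.41497 = 0.88440.
New p* = 1 − e/c = 1 − 0.36700/0.61024 = 0.39860.
Δp* = 0.39860 − 0.58503 = -0.18643.

-0.1864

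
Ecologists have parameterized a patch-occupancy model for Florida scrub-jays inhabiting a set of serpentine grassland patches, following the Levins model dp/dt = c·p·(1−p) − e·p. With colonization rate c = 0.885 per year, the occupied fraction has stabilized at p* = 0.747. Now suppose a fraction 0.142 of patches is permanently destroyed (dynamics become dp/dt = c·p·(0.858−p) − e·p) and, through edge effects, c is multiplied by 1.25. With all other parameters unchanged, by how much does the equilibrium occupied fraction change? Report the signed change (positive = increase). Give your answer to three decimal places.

-0.091

Balance c(1−p*) = e gives e = 0.885×(1 − 0.74700) = 0.22390.
New p* = 0.858 − e/c = 0.858 − 0.22390/1.10625 = 0.65560.
Δp* = 0.65560 − 0.74700 = -0.09140.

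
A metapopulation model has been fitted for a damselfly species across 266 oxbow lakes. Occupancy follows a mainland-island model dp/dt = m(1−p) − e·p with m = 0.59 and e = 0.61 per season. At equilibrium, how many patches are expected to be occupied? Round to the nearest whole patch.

p* = m/(m+e) = 0.59/1.2000 = 0.4917.
Expected occupied patches = N × p* = 266 × 0.4917 = 130.78 ≈ 131.

131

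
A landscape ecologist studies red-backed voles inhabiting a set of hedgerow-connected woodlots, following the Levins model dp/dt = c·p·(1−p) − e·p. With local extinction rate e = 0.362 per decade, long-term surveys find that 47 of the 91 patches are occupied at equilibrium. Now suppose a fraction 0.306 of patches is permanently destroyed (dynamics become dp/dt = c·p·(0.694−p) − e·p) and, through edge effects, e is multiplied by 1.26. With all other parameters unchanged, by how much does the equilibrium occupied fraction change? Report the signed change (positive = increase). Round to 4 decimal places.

-0.4317

Observed p* = 47/91 = 0.51648.
Balance c(1−p*) = e gives c = e/(1 − 0.51648) = 0.362/0.48352 = 0.74868.
New p* = 0.694 − e/c = 0.694 − 0.45612/0.74868 = 0.08477.
Δp* = 0.08477 − 0.51648 = -0.43171.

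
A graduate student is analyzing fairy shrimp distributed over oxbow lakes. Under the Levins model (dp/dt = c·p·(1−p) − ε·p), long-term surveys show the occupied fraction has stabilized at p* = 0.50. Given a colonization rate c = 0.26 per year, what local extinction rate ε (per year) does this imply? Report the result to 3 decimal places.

At equilibrium c(1−p*) = ε.
ε = 0.26 × (1 − 0.50) = 0.26 × 0.5000 = 0.1300.

0.130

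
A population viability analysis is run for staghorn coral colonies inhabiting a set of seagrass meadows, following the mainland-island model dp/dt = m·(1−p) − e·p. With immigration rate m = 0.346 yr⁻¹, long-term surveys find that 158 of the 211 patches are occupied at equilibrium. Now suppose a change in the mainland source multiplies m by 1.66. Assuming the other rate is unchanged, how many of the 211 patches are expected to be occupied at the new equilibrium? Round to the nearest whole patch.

176

Observed p* = 158/211 = 0.74882.
Balance m(1−p*) = e·p* gives e = m(1−p*)/p* = 0.346×0.25118/0.74882 = 0.11606.
New p* = m/(m+e) = 0.57436/(0.57436+0.11606) = 0.83190.
Expected occupied = 211 × 0.83190 = 175.53 ≈ 176.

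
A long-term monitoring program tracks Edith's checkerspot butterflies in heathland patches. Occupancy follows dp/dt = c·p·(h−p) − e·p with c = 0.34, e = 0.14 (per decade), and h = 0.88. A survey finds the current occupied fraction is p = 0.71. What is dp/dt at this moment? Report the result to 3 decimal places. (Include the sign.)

-0.058

Colonization term: c·p·(h−p) = 0.34×0.71×0.1700 = 0.04104.
Extinction term: e·p = 0.09940.
dp/dt = 0.04104 − 0.09940 = -0.05836.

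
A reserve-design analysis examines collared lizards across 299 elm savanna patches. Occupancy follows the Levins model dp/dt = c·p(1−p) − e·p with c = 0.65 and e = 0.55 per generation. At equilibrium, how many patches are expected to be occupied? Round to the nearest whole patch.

46

p* = 1 − e/c = 1 − 0.55/0.65 = 0.1538.
Expected occupied patches = N × p* = 299 × 0.1538 = 46.00 ≈ 46.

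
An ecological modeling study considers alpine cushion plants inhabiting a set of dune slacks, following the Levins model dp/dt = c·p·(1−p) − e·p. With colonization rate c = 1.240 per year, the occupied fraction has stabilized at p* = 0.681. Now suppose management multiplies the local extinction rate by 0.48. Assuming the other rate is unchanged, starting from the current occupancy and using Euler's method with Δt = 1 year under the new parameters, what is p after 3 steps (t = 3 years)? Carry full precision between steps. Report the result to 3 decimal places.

Balance c(1−p*) = e gives e = 1.240×(1 − 0.68100) = 0.39556.
Starting from p₀ = 0.68100; update p ← p + (dp/dt)·Δt with the new parameters.
step 1: Δp = +0.14008, p = 0.82108
step 2: Δp = +0.02627, p = 0.84735
step 3: Δp = -0.00049, p = 0.84686

0.847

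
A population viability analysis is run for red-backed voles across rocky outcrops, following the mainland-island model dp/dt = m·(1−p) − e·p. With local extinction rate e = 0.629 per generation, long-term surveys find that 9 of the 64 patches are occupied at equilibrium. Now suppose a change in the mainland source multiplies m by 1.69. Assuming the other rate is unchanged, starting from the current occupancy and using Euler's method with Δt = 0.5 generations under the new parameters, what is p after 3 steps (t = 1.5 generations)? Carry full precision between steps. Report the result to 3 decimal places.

0.200

Observed p* = 9/64 = 0.14062.
Balance m(1−p*) = e·p* gives m = e·p*/(1−p*) = 0.629×0.14062/0.85938 = 0.10293.
Starting from p₀ = 0.14062; update p ← p + (dp/dt)·Δt with the new parameters.
p: 0.14062 → 0.17114  (Δp = +0.03052)
p: 0.17114 → 0.18941  (Δp = +0.01826)
p: 0.18941 → 0.20034  (Δp = +0.01093)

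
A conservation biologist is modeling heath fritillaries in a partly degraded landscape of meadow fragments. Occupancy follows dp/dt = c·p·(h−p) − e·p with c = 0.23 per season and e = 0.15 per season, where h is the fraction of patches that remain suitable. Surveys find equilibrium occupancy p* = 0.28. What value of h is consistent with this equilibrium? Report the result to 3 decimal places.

0.932

At equilibrium c(h−p*) = e, so h = p* + e/c.
h = 0.28 + 0.15/0.23 = 0.28 + 0.6522 = 0.9322.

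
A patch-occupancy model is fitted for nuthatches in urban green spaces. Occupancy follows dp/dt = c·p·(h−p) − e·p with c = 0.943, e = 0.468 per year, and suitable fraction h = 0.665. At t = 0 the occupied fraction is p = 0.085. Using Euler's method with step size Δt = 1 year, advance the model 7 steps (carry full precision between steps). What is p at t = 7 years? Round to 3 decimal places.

Update rule: p ← p + [c·p·(h−p) − e·p]·Δt with Δt = 1.
t = 1: p = 0.08500 + (+0.00671) = 0.09171
t = 2: p = 0.09171 + (+0.00666) = 0.09837
t = 3: p = 0.09837 + (+0.00653) = 0.10489
t = 4: p = 0.10489 + (+0.00631) = 0.11121
t = 5: p = 0.11121 + (+0.00603) = 0.11724
t = 6: p = 0.11724 + (+0.00569) = 0.12293
t = 7: p = 0.12293 + (+0.00531) = 0.12824

0.128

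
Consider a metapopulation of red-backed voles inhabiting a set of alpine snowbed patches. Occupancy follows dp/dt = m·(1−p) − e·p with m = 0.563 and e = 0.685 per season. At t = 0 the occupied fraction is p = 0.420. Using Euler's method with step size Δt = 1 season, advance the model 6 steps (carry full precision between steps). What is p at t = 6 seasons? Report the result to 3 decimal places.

0.451

Update rule: p ← p + [m·(1−p) − e·p]·Δt with Δt = 1.
  1  |  dp/dt·Δt = +0.038840  |  p_1 = 0.458840
  2  |  dp/dt·Δt = -0.009632  |  p_2 = 0.449208
  3  |  dp/dt·Δt = +0.002389  |  p_3 = 0.451596
  4  |  dp/dt·Δt = -0.000592  |  p_4 = 0.451004
  5  |  dp/dt·Δt = +0.000147  |  p_5 = 0.451151
  6  |  dp/dt·Δt = -0.000036  |  p_6 = 0.451115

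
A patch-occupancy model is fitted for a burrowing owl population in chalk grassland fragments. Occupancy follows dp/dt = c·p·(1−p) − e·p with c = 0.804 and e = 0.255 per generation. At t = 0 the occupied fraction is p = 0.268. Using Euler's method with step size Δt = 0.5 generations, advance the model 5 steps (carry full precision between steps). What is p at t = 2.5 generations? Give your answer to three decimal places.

Update rule: p ← p + [c·p·(1−p) − e·p]·Δt with Δt = 0.5.
t = 0.5: p = 0.26800 + (+0.04469) = 0.31269
t = 1: p = 0.31269 + (+0.04653) = 0.35922
t = 1.5: p = 0.35922 + (+0.04673) = 0.40595
t = 2: p = 0.40595 + (+0.04519) = 0.45114
t = 2.5: p = 0.45114 + (+0.04202) = 0.49316

0.493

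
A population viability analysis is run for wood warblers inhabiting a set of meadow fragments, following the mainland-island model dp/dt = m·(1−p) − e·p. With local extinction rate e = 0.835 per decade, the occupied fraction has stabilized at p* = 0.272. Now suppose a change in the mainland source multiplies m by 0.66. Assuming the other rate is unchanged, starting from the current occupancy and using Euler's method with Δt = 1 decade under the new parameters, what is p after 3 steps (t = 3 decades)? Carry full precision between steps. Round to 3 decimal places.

0.198

Balance m(1−p*) = e·p* gives m = e·p*/(1−p*) = 0.835×0.27200/0.72800 = 0.31198.
Starting from p₀ = 0.27200; update p ← p + (dp/dt)·Δt with the new parameters.
p: 0.27200 → 0.19478  (Δp = -0.07722)
p: 0.19478 → 0.19794  (Δp = +0.00316)
p: 0.19794 → 0.19781  (Δp = -0.00013)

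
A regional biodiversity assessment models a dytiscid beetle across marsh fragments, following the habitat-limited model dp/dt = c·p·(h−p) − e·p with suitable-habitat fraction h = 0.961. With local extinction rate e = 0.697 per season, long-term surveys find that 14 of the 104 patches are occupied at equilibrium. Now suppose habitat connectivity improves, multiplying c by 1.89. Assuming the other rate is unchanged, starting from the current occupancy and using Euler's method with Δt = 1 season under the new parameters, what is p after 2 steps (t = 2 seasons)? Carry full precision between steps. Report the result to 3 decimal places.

Observed p* = 14/104 = 0.13462.
Balance c(h−p*) = e gives c = e/(0.961 − 0.13462) = 0.697/0.82638 = 0.84343.
Starting from p₀ = 0.13462; update p ← p + (dp/dt)·Δt with the new parameters.
t = 1: p = 0.13462 + (+0.08351) = 0.21812
t = 2: p = 0.21812 + (+0.10627) = 0.32439

0.324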